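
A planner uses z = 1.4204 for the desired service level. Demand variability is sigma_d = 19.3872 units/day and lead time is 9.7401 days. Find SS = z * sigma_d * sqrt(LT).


sqrt(LT) = sqrt(9.7401) = 3.1209
SS = 1.4204 * 19.3872 * 3.1209 = 85.9424

85.9424 units


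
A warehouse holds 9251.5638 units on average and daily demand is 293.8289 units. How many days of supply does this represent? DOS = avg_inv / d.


DOS = 9251.5638 / 293.8289 = 31.4862

31.4862 days


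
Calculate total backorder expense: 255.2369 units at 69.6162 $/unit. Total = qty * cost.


Total = 255.2369 * 69.6162 = 17768.6231

17768.6231 $


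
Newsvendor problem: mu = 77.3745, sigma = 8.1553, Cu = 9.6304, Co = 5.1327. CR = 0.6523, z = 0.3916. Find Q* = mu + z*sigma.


CR = Cu/(Cu+Co) = 9.6304/(9.6304+5.1327) = 0.6523
z = 0.3916
Q* = 77.3745 + 0.3916 * 8.1553 = 80.5681

80.5681 units


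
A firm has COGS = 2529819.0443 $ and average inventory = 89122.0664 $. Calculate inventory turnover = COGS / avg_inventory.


Turnover = 2529819.0443 / 89122.0664 = 28.3860

28.3860


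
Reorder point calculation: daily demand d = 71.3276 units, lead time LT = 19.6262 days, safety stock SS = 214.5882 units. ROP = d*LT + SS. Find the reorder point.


d*LT = 71.3276 * 19.6262 = 1399.8897
ROP = 1399.8897 + 214.5882 = 1614.4779

1614.4779 units


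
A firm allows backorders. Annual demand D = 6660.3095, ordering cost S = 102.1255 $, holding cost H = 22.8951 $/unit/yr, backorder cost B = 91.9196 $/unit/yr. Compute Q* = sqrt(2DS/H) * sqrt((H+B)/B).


sqrt(2DS/H) = 243.7575
sqrt((H+B)/B) = 1.1176
Q* = 243.7575 * 1.1176 = 272.4286

272.4286 units


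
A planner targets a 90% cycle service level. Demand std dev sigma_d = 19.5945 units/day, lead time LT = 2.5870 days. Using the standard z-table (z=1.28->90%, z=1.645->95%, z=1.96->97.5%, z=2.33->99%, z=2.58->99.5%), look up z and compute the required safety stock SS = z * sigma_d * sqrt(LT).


From the table, SL = 90% corresponds to z = 1.28
sqrt(LT) = sqrt(2.5870) = 1.6084
SS = 1.28 * 19.5945 * 1.6084 = 40.3406

40.3406 units


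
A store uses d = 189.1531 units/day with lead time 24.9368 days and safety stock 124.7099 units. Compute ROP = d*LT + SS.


d*LT = 189.1531 * 24.9368 = 4716.8730
ROP = 4716.8730 + 124.7099 = 4841.5829

4841.5829 units


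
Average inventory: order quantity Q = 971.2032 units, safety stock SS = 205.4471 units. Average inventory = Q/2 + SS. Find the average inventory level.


Q/2 = 485.6016
Avg = 485.6016 + 205.4471 = 691.0487

691.0487 units


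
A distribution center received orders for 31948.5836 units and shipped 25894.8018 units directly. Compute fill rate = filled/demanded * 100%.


FR = 25894.8018 / 31948.5836 * 100 = 81.0515

81.0515%


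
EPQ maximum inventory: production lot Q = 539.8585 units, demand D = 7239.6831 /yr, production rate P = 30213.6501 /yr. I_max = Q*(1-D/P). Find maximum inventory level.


D/P = 0.2396
1 - D/P = 0.7604
I_max = 539.8585 * 0.7604 = 410.4996

410.4996 units


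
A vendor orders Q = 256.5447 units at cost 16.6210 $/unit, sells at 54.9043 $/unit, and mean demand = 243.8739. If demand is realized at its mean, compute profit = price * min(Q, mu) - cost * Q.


Sales at mu = min(256.5447, 243.8739) = 243.8739
Revenue = 54.9043 * 243.8739 = 13389.7258
Total cost = 16.6210 * 256.5447 = 4264.0295
Profit = 13389.7258 - 4264.0295 = 9125.6963

9125.6963 $


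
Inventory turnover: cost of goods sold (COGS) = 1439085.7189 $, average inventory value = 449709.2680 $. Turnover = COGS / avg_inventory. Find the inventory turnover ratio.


Turnover = 1439085.7189 / 449709.2680 = 3.2000

3.2000


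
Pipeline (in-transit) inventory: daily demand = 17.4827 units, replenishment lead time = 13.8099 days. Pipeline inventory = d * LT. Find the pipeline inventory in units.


Pipeline = 17.4827 * 13.8099 = 241.4343

241.4343 units


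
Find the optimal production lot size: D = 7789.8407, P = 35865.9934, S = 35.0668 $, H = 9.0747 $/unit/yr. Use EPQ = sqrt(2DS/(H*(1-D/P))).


1 - D/P = 1 - 0.2172 = 0.7828
H*(1-D/P) = 7.1037
2DS = 546329.5717
EPQ = sqrt(76907.3240) = 277.3217

277.3217 units


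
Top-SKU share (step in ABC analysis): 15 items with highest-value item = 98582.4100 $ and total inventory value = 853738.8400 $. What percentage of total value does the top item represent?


Top item = 98582.4100
Total = 853738.8400
Percentage = 98582.4100 / 853738.8400 * 100 = 11.5471

11.5471%


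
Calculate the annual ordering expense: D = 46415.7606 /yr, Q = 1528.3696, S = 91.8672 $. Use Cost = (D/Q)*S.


Number of orders = D/Q = 30.3695
Cost = 30.3695 * 91.8672 = 2789.9573

2789.9573 $/yr


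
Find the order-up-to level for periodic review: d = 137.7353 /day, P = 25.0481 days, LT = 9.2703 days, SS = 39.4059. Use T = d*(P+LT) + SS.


P + LT = 34.3184
d*(P+LT) = 137.7353 * 34.3184 = 4726.8551
T = 4726.8551 + 39.4059 = 4766.2610

4766.2610 units


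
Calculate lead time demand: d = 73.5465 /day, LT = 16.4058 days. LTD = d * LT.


LTD = 73.5465 * 16.4058 = 1206.5892

1206.5892 units


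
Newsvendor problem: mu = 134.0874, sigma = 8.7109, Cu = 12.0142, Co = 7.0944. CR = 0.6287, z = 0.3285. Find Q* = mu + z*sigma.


CR = Cu/(Cu+Co) = 12.0142/(12.0142+7.0944) = 0.6287
z = 0.3285
Q* = 134.0874 + 0.3285 * 8.7109 = 136.9489

136.9489 units


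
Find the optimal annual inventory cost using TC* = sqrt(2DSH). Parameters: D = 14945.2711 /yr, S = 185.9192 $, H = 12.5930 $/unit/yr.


2*D*S*H = 69982143.1569
TC* = sqrt(69982143.1569) = 8365.5330

8365.5330 $/yr


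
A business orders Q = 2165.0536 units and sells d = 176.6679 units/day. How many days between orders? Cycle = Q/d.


Cycle = 2165.0536 / 176.6679 = 12.2549

12.2549 days


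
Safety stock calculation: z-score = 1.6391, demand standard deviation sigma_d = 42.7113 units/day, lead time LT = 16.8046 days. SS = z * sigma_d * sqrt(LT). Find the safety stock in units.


sqrt(LT) = sqrt(16.8046) = 4.0993
SS = 1.6391 * 42.7113 * 4.0993 = 286.9871

286.9871 units


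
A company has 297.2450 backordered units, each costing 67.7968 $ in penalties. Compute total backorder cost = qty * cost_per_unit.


Total = 297.2450 * 67.7968 = 20152.2598

20152.2598 $


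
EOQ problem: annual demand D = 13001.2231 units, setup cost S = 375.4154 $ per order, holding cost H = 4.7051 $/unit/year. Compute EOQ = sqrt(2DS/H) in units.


2*D*S = 2 * 13001.2231 * 375.4154 = 9761718.7412
2*D*S/H = 2074710.1531
EOQ = sqrt(2074710.1531) = 1440.3854

1440.3854 units


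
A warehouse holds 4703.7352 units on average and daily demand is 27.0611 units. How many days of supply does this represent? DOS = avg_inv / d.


DOS = 4703.7352 / 27.0611 = 173.8191

173.8191 days


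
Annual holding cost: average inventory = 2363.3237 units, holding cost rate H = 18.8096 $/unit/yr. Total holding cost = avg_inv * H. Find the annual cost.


Cost = 2363.3237 * 18.8096 = 44453.1735

44453.1735 $/yr


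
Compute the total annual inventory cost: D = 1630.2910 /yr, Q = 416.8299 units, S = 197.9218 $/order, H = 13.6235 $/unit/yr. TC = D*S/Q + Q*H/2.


Ordering cost = D*S/Q = 774.1050
Holding cost = Q*H/2 = 2839.3411
TC = 774.1050 + 2839.3411 = 3613.4461

3613.4461 $/yr


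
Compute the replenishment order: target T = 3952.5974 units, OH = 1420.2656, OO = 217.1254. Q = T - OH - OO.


Inventory position = OH + OO = 1420.2656 + 217.1254 = 1637.3910
Q = 3952.5974 - 1637.3910 = 2315.2064

2315.2064 units


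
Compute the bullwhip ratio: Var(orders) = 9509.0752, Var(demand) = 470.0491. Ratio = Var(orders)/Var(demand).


BW = 9509.0752 / 470.0491 = 20.2300

20.2300


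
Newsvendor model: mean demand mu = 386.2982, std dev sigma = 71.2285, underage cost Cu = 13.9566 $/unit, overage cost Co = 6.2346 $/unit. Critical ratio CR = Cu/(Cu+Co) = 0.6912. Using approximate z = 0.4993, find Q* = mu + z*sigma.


CR = Cu/(Cu+Co) = 13.9566/(13.9566+6.2346) = 0.6912
z = 0.4993
Q* = 386.2982 + 0.4993 * 71.2285 = 421.8626

421.8626 units


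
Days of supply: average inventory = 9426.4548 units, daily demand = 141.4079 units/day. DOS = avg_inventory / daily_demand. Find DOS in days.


DOS = 9426.4548 / 141.4079 = 66.6614

66.6614 days


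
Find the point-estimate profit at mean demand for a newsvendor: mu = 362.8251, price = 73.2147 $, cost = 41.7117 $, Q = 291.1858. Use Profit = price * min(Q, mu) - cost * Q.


Sales at mu = min(291.1858, 362.8251) = 291.1858
Revenue = 73.2147 * 291.1858 = 21319.0810
Total cost = 41.7117 * 291.1858 = 12145.8547
Profit = 21319.0810 - 12145.8547 = 9173.2263

9173.2263 $


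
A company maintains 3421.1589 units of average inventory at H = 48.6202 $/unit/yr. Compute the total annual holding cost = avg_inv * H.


Cost = 3421.1589 * 48.6202 = 166337.4299

166337.4299 $/yr


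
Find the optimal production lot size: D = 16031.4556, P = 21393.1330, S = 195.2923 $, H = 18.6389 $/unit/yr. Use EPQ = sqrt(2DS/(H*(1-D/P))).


1 - D/P = 1 - 0.7494 = 0.2506
H*(1-D/P) = 4.6714
2DS = 6261639.6729
EPQ = sqrt(1340421.8710) = 1157.7659

1157.7659 units


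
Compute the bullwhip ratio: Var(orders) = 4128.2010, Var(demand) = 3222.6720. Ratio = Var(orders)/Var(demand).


BW = 4128.2010 / 3222.6720 = 1.2810

1.2810


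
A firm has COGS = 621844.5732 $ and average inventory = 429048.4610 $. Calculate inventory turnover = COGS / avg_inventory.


Turnover = 621844.5732 / 429048.4610 = 1.4494

1.4494


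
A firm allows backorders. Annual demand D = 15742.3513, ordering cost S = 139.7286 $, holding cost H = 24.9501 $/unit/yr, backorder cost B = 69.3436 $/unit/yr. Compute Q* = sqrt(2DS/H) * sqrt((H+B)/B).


sqrt(2DS/H) = 419.9101
sqrt((H+B)/B) = 1.1661
Q* = 419.9101 * 1.1661 = 489.6598

489.6598 units


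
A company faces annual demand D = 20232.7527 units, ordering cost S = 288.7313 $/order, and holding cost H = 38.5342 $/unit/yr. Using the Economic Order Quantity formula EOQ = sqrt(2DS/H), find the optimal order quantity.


2*D*S = 2 * 20232.7527 * 288.7313 = 11683657.9793
2*D*S/H = 303202.2977
EOQ = sqrt(303202.2977) = 550.6381

550.6381 units


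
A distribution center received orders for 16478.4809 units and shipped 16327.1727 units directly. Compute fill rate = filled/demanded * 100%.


FR = 16327.1727 / 16478.4809 * 100 = 99.0818

99.0818%


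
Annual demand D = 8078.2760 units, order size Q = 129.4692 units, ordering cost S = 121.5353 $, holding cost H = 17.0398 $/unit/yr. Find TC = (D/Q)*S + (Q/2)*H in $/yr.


Ordering cost = D*S/Q = 7583.2375
Holding cost = Q*H/2 = 1103.0646
TC = 7583.2375 + 1103.0646 = 8686.3022

8686.3022 $/yr


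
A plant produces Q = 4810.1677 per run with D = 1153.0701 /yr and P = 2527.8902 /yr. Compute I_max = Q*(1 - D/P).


D/P = 0.4561
1 - D/P = 0.5439
I_max = 4810.1677 * 0.5439 = 2616.0611

2616.0611 units


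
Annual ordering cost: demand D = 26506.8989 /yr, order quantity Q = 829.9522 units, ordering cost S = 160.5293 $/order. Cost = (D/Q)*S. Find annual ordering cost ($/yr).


Number of orders = D/Q = 31.9379
Cost = 31.9379 * 160.5293 = 5126.9626

5126.9626 $/yr


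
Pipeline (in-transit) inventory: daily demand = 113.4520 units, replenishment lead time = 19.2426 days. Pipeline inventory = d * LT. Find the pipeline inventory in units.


Pipeline = 113.4520 * 19.2426 = 2183.1115

2183.1115 units


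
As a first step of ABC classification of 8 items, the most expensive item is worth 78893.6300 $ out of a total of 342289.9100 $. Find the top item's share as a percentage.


Top item = 78893.6300
Total = 342289.9100
Percentage = 78893.6300 / 342289.9100 * 100 = 23.0488

23.0488%


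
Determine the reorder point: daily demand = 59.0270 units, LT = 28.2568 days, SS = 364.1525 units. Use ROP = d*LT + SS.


d*LT = 59.0270 * 28.2568 = 1667.9141
ROP = 1667.9141 + 364.1525 = 2032.0666

2032.0666 units


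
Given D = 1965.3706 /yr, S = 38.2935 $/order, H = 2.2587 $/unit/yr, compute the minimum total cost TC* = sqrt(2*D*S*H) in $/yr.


2*D*S*H = 339983.6758
TC* = sqrt(339983.6758) = 583.0812

583.0812 $/yr


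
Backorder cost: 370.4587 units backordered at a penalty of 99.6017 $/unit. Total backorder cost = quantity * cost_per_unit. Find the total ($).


Total = 370.4587 * 99.6017 = 36898.3163

36898.3163 $


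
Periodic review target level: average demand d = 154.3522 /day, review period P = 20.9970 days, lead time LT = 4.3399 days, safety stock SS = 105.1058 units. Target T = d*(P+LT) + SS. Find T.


P + LT = 25.3369
d*(P+LT) = 154.3522 * 25.3369 = 3910.8063
T = 3910.8063 + 105.1058 = 4015.9121

4015.9121 units


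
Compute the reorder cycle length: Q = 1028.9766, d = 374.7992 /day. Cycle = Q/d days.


Cycle = 1028.9766 / 374.7992 = 2.7454

2.7454 days


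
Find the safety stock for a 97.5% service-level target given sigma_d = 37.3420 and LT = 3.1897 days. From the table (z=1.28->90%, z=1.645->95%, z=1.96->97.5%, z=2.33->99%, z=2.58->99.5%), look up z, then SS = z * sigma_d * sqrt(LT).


From the table, SL = 97.5% corresponds to z = 1.96
sqrt(LT) = sqrt(3.1897) = 1.7860
SS = 1.96 * 37.3420 * 1.7860 = 130.7159

130.7159 units


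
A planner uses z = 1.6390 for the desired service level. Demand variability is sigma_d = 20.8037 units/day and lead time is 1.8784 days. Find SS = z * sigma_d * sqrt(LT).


sqrt(LT) = sqrt(1.8784) = 1.3705
SS = 1.6390 * 20.8037 * 1.3705 = 46.7319

46.7319 units


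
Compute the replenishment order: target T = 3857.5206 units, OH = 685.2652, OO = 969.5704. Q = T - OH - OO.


Inventory position = OH + OO = 685.2652 + 969.5704 = 1654.8356
Q = 3857.5206 - 1654.8356 = 2202.6850

2202.6850 units


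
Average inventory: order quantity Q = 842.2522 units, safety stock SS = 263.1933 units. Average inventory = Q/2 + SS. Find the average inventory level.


Q/2 = 421.1261
Avg = 421.1261 + 263.1933 = 684.3194

684.3194 units


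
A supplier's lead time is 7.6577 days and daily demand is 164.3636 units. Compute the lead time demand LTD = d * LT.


LTD = 164.3636 * 7.6577 = 1258.6471

1258.6471 units


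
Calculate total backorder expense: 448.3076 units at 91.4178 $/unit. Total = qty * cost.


Total = 448.3076 * 91.4178 = 40983.2945

40983.2945 $


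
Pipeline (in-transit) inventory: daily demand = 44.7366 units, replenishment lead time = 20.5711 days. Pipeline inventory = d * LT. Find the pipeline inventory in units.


Pipeline = 44.7366 * 20.5711 = 920.2811

920.2811 units


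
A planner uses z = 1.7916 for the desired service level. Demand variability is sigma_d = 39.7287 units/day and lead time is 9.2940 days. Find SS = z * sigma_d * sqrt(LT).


sqrt(LT) = sqrt(9.2940) = 3.0486
SS = 1.7916 * 39.7287 * 3.0486 = 216.9935

216.9935 units


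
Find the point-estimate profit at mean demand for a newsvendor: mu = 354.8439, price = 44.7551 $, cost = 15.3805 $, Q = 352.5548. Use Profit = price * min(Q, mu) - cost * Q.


Sales at mu = min(352.5548, 354.8439) = 352.5548
Revenue = 44.7551 * 352.5548 = 15778.6253
Total cost = 15.3805 * 352.5548 = 5422.4691
Profit = 15778.6253 - 5422.4691 = 10356.1562

10356.1562 $


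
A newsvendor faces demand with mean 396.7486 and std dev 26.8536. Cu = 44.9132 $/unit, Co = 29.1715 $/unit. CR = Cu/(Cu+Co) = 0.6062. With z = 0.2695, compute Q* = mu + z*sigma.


CR = Cu/(Cu+Co) = 44.9132/(44.9132+29.1715) = 0.6062
z = 0.2695
Q* = 396.7486 + 0.2695 * 26.8536 = 403.9856

403.9856 units


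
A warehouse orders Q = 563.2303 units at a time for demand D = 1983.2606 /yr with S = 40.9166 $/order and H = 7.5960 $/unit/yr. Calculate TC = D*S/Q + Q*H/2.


Ordering cost = D*S/Q = 144.0766
Holding cost = Q*H/2 = 2139.1487
TC = 144.0766 + 2139.1487 = 2283.2252

2283.2252 $/yr


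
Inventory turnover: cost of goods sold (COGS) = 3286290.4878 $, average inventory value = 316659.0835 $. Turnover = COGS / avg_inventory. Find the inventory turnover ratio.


Turnover = 3286290.4878 / 316659.0835 = 10.3780

10.3780


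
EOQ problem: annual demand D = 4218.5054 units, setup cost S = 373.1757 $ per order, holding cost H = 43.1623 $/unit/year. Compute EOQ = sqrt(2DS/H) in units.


2*D*S = 2 * 4218.5054 * 373.1757 = 3148487.4112
2*D*S/H = 72945.3113
EOQ = sqrt(72945.3113) = 270.0839

270.0839 units


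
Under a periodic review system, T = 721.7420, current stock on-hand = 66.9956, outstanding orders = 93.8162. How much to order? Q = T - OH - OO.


Inventory position = OH + OO = 66.9956 + 93.8162 = 160.8118
Q = 721.7420 - 160.8118 = 560.9302

560.9302 units


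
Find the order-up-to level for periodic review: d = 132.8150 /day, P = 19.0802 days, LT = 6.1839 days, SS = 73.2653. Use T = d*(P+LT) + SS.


P + LT = 25.2641
d*(P+LT) = 132.8150 * 25.2641 = 3355.4514
T = 3355.4514 + 73.2653 = 3428.7167

3428.7167 units


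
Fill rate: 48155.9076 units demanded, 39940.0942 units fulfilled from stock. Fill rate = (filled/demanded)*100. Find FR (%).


FR = 39940.0942 / 48155.9076 * 100 = 82.9391

82.9391%


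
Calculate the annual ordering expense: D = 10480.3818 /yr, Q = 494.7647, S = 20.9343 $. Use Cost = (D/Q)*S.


Number of orders = D/Q = 21.1826
Cost = 21.1826 * 20.9343 = 443.4420

443.4420 $/yr


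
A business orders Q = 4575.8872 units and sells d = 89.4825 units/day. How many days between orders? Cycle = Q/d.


Cycle = 4575.8872 / 89.4825 = 51.1372

51.1372 days


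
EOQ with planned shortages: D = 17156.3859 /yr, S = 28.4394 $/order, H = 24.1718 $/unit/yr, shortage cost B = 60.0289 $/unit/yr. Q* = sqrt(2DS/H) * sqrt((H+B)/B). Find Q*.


sqrt(2DS/H) = 200.9248
sqrt((H+B)/B) = 1.1843
Q* = 200.9248 * 1.1843 = 237.9640

237.9640 units


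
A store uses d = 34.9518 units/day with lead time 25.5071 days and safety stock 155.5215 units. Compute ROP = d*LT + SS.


d*LT = 34.9518 * 25.5071 = 891.5191
ROP = 891.5191 + 155.5215 = 1047.0406

1047.0406 units


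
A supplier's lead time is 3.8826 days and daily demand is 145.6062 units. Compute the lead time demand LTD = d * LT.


LTD = 145.6062 * 3.8826 = 565.3306

565.3306 units


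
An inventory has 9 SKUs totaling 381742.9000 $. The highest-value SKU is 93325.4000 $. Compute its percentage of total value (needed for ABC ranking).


Top item = 93325.4000
Total = 381742.9000
Percentage = 93325.4000 / 381742.9000 * 100 = 24.4472

24.4472%


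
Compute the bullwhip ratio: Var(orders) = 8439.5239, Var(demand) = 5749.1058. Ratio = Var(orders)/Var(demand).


BW = 8439.5239 / 5749.1058 = 1.4680

1.4680


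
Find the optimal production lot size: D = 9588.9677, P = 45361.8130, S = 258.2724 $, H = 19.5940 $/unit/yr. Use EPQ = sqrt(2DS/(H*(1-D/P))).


1 - D/P = 1 - 0.2114 = 0.7886
H*(1-D/P) = 15.4521
2DS = 4953131.4028
EPQ = sqrt(320548.4383) = 566.1700

566.1700 units


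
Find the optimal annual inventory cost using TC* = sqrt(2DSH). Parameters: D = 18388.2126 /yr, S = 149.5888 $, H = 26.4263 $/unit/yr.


2*D*S*H = 145380095.9650
TC* = sqrt(145380095.9650) = 12057.3669

12057.3669 $/yr


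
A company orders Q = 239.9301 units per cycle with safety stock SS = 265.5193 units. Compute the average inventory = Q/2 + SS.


Q/2 = 119.9651
Avg = 119.9651 + 265.5193 = 385.4844

385.4844 units


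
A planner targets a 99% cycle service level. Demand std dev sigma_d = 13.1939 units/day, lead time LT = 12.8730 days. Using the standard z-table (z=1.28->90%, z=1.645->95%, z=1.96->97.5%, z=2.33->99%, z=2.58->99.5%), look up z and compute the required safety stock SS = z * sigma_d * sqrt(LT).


From the table, SL = 99% corresponds to z = 2.33
sqrt(LT) = sqrt(12.8730) = 3.5879
SS = 2.33 * 13.1939 * 3.5879 = 110.2983

110.2983 units


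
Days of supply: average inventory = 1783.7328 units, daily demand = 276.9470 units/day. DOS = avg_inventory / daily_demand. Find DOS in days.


DOS = 1783.7328 / 276.9470 = 6.4407

6.4407 days


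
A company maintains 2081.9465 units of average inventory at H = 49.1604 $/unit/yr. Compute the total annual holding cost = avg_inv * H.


Cost = 2081.9465 * 49.1604 = 102349.3227

102349.3227 $/yr


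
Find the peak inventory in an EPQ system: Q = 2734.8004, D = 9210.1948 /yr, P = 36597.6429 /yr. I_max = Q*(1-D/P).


D/P = 0.2517
1 - D/P = 0.7483
I_max = 2734.8004 * 0.7483 = 2046.5581

2046.5581 units


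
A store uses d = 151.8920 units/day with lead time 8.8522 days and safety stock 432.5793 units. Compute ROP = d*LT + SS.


d*LT = 151.8920 * 8.8522 = 1344.5784
ROP = 1344.5784 + 432.5793 = 1777.1577

1777.1577 units


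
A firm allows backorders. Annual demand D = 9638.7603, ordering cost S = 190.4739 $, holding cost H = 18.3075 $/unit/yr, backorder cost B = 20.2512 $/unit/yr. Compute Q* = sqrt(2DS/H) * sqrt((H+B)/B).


sqrt(2DS/H) = 447.8461
sqrt((H+B)/B) = 1.3799
Q* = 447.8461 * 1.3799 = 617.9660

617.9660 units


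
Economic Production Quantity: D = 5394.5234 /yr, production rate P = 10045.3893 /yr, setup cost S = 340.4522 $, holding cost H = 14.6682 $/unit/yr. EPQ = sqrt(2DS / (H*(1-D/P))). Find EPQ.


1 - D/P = 1 - 0.5370 = 0.4630
H*(1-D/P) = 6.7912
2DS = 3673154.7190
EPQ = sqrt(540873.0638) = 735.4407

735.4407 units


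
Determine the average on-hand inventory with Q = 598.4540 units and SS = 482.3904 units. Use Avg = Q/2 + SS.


Q/2 = 299.2270
Avg = 299.2270 + 482.3904 = 781.6174

781.6174 units


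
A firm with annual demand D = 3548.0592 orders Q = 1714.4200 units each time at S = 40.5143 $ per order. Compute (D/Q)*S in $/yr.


Number of orders = D/Q = 2.0695
Cost = 2.0695 * 40.5143 = 83.8459

83.8459 $/yr


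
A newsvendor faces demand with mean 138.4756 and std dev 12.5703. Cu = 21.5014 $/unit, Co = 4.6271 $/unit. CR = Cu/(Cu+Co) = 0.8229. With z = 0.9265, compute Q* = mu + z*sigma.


CR = Cu/(Cu+Co) = 21.5014/(21.5014+4.6271) = 0.8229
z = 0.9265
Q* = 138.4756 + 0.9265 * 12.5703 = 150.1220

150.1220 units


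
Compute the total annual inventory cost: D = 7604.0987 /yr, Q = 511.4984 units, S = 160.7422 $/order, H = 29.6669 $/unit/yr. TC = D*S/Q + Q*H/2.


Ordering cost = D*S/Q = 2389.6449
Holding cost = Q*H/2 = 7587.2859
TC = 2389.6449 + 7587.2859 = 9976.9309

9976.9309 $/yr


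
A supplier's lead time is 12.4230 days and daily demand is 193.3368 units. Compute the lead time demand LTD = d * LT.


LTD = 193.3368 * 12.4230 = 2401.8231

2401.8231 units


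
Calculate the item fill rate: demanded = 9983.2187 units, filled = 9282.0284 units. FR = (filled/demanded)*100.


FR = 9282.0284 / 9983.2187 * 100 = 92.9763

92.9763%


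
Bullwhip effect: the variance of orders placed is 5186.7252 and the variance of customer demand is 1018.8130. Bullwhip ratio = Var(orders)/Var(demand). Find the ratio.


BW = 5186.7252 / 1018.8130 = 5.0909

5.0909


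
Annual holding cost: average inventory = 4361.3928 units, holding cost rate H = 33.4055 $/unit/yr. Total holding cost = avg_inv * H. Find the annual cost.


Cost = 4361.3928 * 33.4055 = 145694.5072

145694.5072 $/yr


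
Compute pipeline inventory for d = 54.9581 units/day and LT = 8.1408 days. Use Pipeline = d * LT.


Pipeline = 54.9581 * 8.1408 = 447.4029

447.4029 units


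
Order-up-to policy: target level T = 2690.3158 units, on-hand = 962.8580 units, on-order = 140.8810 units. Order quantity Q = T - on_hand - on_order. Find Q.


Inventory position = OH + OO = 962.8580 + 140.8810 = 1103.7390
Q = 2690.3158 - 1103.7390 = 1586.5768

1586.5768 units


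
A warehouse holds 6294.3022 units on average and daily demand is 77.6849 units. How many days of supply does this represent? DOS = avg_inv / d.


DOS = 6294.3022 / 77.6849 = 81.0235

81.0235 days


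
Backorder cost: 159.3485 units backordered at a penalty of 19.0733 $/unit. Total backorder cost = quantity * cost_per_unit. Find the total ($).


Total = 159.3485 * 19.0733 = 3039.3017

3039.3017 $


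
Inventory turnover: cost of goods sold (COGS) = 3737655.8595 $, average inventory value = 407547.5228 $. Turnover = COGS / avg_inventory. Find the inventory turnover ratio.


Turnover = 3737655.8595 / 407547.5228 = 9.1711

9.1711


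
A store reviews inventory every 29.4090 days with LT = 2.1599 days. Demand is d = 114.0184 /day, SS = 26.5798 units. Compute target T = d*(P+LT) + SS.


P + LT = 31.5689
d*(P+LT) = 114.0184 * 31.5689 = 3599.4355
T = 3599.4355 + 26.5798 = 3626.0153

3626.0153 units


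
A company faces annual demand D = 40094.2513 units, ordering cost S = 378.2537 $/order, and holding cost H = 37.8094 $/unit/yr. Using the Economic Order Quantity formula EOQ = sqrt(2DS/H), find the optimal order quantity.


2*D*S = 2 * 40094.2513 * 378.2537 = 30331597.8059
2*D*S/H = 802223.7276
EOQ = sqrt(802223.7276) = 895.6694

895.6694 units


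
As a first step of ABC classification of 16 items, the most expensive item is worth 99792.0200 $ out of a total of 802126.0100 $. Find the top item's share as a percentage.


Top item = 99792.0200
Total = 802126.0100
Percentage = 99792.0200 / 802126.0100 * 100 = 12.4409

12.4409%


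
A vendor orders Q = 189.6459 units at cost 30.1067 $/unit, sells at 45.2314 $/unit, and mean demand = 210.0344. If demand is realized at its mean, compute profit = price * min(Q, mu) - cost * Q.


Sales at mu = min(189.6459, 210.0344) = 189.6459
Revenue = 45.2314 * 189.6459 = 8577.9496
Total cost = 30.1067 * 189.6459 = 5709.6122
Profit = 8577.9496 - 5709.6122 = 2868.3373

2868.3373 $


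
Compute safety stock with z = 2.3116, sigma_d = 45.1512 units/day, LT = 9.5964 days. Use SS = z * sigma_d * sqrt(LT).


sqrt(LT) = sqrt(9.5964) = 3.0978
SS = 2.3116 * 45.1512 * 3.0978 = 323.3227

323.3227 units


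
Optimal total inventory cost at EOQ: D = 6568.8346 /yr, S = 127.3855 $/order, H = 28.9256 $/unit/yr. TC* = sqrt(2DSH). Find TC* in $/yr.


2*D*S*H = 48408396.2236
TC* = sqrt(48408396.2236) = 6957.6143

6957.6143 $/yr


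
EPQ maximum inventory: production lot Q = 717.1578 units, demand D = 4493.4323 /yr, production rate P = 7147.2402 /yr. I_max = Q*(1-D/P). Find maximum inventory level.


D/P = 0.6287
1 - D/P = 0.3713
I_max = 717.1578 * 0.3713 = 266.2845

266.2845 units


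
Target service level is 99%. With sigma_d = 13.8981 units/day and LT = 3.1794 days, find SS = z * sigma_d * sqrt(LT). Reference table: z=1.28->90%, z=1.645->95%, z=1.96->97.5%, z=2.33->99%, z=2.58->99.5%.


From the table, SL = 99% corresponds to z = 2.33
sqrt(LT) = sqrt(3.1794) = 1.7831
SS = 2.33 * 13.8981 * 1.7831 = 57.7410

57.7410 units


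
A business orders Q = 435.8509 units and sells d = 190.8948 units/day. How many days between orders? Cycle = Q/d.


Cycle = 435.8509 / 190.8948 = 2.2832

2.2832 days


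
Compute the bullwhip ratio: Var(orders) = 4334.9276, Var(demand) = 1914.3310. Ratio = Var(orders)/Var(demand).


BW = 4334.9276 / 1914.3310 = 2.2645

2.2645


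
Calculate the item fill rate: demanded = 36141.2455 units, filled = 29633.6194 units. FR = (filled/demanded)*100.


FR = 29633.6194 / 36141.2455 * 100 = 81.9939

81.9939%


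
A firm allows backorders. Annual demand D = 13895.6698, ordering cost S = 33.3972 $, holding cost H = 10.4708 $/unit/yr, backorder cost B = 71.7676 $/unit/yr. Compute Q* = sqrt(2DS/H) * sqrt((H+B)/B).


sqrt(2DS/H) = 297.7281
sqrt((H+B)/B) = 1.0705
Q* = 297.7281 * 1.0705 = 318.7080

318.7080 units


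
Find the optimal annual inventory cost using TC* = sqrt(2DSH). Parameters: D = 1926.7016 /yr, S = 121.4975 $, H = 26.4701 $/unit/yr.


2*D*S*H = 12392741.1175
TC* = sqrt(12392741.1175) = 3520.3325

3520.3325 $/yr


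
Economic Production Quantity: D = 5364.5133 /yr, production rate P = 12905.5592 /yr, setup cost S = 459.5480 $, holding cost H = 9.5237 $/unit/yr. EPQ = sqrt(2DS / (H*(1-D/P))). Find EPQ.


1 - D/P = 1 - 0.4157 = 0.5843
H*(1-D/P) = 5.5649
2DS = 4930502.7160
EPQ = sqrt(885993.9146) = 941.2725

941.2725 units


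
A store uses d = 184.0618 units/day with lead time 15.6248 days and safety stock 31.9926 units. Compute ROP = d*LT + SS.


d*LT = 184.0618 * 15.6248 = 2875.9288
ROP = 2875.9288 + 31.9926 = 2907.9214

2907.9214 units


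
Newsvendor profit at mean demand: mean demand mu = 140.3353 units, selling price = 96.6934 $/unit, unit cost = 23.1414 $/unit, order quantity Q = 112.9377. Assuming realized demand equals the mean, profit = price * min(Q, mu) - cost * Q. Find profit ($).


Sales at mu = min(112.9377, 140.3353) = 112.9377
Revenue = 96.6934 * 112.9377 = 10920.3302
Total cost = 23.1414 * 112.9377 = 2613.5365
Profit = 10920.3302 - 2613.5365 = 8306.7937

8306.7937 $


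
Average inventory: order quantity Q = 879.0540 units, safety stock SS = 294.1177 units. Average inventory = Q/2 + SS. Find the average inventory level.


Q/2 = 439.5270
Avg = 439.5270 + 294.1177 = 733.6447

733.6447 units


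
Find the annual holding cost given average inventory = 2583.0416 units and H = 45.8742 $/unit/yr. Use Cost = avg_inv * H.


Cost = 2583.0416 * 45.8742 = 118494.9670

118494.9670 $/yr


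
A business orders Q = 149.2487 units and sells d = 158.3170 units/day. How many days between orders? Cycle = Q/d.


Cycle = 149.2487 / 158.3170 = 0.9427

0.9427 days


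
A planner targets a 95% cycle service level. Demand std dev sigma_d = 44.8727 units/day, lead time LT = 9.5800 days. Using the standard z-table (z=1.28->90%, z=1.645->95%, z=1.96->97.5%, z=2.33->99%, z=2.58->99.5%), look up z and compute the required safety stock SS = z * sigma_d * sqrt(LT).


From the table, SL = 95% corresponds to z = 1.645
sqrt(LT) = sqrt(9.5800) = 3.0952
SS = 1.645 * 44.8727 * 3.0952 = 228.4709

228.4709 units


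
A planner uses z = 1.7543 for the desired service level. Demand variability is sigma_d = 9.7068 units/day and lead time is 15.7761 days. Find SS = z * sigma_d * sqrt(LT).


sqrt(LT) = sqrt(15.7761) = 3.9719
SS = 1.7543 * 9.7068 * 3.9719 = 67.6363

67.6363 units


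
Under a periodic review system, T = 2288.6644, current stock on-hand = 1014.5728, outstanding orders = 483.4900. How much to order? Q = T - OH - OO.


Inventory position = OH + OO = 1014.5728 + 483.4900 = 1498.0628
Q = 2288.6644 - 1498.0628 = 790.6016

790.6016 units


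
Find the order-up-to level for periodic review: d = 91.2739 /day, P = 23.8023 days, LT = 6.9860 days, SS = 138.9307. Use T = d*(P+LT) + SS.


P + LT = 30.7883
d*(P+LT) = 91.2739 * 30.7883 = 2810.1682
T = 2810.1682 + 138.9307 = 2949.0989

2949.0989 units


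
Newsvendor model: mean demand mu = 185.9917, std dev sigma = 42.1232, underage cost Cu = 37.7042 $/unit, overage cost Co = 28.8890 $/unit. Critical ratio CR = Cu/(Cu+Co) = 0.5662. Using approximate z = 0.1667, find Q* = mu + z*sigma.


CR = Cu/(Cu+Co) = 37.7042/(37.7042+28.8890) = 0.5662
z = 0.1667
Q* = 185.9917 + 0.1667 * 42.1232 = 193.0136

193.0136 units


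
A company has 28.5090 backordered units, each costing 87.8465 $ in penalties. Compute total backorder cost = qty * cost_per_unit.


Total = 28.5090 * 87.8465 = 2504.4159

2504.4159 $


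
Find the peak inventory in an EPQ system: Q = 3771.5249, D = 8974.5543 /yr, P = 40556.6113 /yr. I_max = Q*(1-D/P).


D/P = 0.2213
1 - D/P = 0.7787
I_max = 3771.5249 * 0.7787 = 2936.9444

2936.9444 units


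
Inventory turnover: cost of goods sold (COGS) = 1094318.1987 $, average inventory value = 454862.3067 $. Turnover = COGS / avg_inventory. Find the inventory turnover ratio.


Turnover = 1094318.1987 / 454862.3067 = 2.4058

2.4058


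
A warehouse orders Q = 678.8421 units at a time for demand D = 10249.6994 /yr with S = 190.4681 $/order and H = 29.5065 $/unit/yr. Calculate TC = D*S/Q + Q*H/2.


Ordering cost = D*S/Q = 2875.8393
Holding cost = Q*H/2 = 10015.1272
TC = 2875.8393 + 10015.1272 = 12890.9665

12890.9665 $/yr


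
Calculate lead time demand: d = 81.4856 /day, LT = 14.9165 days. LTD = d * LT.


LTD = 81.4856 * 14.9165 = 1215.4800

1215.4800 units


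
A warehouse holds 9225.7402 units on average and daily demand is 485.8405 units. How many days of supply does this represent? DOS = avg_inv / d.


DOS = 9225.7402 / 485.8405 = 18.9892

18.9892 days


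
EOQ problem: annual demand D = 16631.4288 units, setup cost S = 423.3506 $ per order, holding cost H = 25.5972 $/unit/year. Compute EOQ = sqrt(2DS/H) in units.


2*D*S = 2 * 16631.4288 * 423.3506 = 14081850.7227
2*D*S/H = 550132.4646
EOQ = sqrt(550132.4646) = 741.7092

741.7092 units


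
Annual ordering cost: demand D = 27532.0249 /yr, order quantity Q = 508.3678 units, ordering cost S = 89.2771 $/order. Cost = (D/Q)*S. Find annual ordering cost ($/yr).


Number of orders = D/Q = 54.1577
Cost = 54.1577 * 89.2771 = 4835.0414

4835.0414 $/yr


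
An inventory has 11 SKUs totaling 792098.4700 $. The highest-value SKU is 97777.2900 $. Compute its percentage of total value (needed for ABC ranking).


Top item = 97777.2900
Total = 792098.4700
Percentage = 97777.2900 / 792098.4700 * 100 = 12.3441

12.3441%


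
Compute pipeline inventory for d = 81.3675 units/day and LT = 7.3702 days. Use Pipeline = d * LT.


Pipeline = 81.3675 * 7.3702 = 599.6947

599.6947 units


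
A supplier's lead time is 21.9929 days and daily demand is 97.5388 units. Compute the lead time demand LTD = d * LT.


LTD = 97.5388 * 21.9929 = 2145.1611

2145.1611 units


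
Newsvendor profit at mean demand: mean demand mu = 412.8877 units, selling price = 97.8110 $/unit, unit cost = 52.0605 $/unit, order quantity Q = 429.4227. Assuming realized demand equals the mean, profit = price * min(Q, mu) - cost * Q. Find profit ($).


Sales at mu = min(429.4227, 412.8877) = 412.8877
Revenue = 97.8110 * 412.8877 = 40384.9588
Total cost = 52.0605 * 429.4227 = 22355.9605
Profit = 40384.9588 - 22355.9605 = 18028.9984

18028.9984 $


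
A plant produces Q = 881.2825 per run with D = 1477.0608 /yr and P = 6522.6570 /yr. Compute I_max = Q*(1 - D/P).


D/P = 0.2265
1 - D/P = 0.7735
I_max = 881.2825 * 0.7735 = 681.7154

681.7154 units


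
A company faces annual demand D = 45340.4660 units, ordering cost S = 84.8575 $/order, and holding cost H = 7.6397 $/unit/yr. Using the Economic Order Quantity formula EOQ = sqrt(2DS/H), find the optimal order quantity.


2*D*S = 2 * 45340.4660 * 84.8575 = 7694957.1872
2*D*S/H = 1007232.9001
EOQ = sqrt(1007232.9001) = 1003.6099

1003.6099 units


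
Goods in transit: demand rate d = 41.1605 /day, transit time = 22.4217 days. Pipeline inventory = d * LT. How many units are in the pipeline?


Pipeline = 41.1605 * 22.4217 = 922.8884

922.8884 units


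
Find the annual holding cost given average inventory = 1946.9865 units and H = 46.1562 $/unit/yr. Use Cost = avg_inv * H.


Cost = 1946.9865 * 46.1562 = 89865.4983

89865.4983 $/yr


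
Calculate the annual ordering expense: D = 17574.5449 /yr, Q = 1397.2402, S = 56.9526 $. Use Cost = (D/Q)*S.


Number of orders = D/Q = 12.5780
Cost = 12.5780 * 56.9526 = 716.3522

716.3522 $/yr


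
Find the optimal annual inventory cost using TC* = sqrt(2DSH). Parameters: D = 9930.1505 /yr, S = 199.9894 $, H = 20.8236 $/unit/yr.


2*D*S*H = 82708209.0133
TC* = sqrt(82708209.0133) = 9094.4054

9094.4054 $/yr


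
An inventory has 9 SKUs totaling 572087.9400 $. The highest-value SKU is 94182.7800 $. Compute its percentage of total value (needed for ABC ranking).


Top item = 94182.7800
Total = 572087.9400
Percentage = 94182.7800 / 572087.9400 * 100 = 16.4630

16.4630%


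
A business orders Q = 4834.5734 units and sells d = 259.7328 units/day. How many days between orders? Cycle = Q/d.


Cycle = 4834.5734 / 259.7328 = 18.6136

18.6136 days


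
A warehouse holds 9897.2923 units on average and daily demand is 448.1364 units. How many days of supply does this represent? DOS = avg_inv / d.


DOS = 9897.2923 / 448.1364 = 22.0854

22.0854 days


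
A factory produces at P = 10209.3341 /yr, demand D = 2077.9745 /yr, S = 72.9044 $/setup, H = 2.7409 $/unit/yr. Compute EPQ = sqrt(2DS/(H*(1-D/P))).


1 - D/P = 1 - 0.2035 = 0.7965
H*(1-D/P) = 2.1830
2DS = 302986.9683
EPQ = sqrt(138792.1832) = 372.5482

372.5482 units


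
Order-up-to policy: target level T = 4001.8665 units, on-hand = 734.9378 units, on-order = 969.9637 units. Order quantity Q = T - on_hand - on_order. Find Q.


Inventory position = OH + OO = 734.9378 + 969.9637 = 1704.9015
Q = 4001.8665 - 1704.9015 = 2296.9650

2296.9650 units


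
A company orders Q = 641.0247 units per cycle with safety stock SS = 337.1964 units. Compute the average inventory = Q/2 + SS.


Q/2 = 320.5124
Avg = 320.5124 + 337.1964 = 657.7088

657.7088 units


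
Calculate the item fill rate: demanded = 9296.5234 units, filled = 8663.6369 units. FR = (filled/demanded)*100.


FR = 8663.6369 / 9296.5234 * 100 = 93.1922

93.1922%


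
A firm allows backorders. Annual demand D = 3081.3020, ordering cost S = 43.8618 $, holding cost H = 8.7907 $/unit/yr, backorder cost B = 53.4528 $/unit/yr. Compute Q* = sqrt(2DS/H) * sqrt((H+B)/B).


sqrt(2DS/H) = 175.3532
sqrt((H+B)/B) = 1.0791
Q* = 175.3532 * 1.0791 = 189.2236

189.2236 units


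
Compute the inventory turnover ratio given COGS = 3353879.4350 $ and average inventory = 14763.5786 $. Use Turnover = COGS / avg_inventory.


Turnover = 3353879.4350 / 14763.5786 = 227.1725

227.1725


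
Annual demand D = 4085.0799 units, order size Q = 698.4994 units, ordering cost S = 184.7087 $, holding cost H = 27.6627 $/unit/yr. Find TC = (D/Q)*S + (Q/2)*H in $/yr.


Ordering cost = D*S/Q = 1080.2440
Holding cost = Q*H/2 = 9661.1897
TC = 1080.2440 + 9661.1897 = 10741.4337

10741.4337 $/yr


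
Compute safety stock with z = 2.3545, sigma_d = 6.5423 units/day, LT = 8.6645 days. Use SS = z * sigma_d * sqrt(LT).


sqrt(LT) = sqrt(8.6645) = 2.9436
SS = 2.3545 * 6.5423 * 2.9436 = 45.3420

45.3420 units


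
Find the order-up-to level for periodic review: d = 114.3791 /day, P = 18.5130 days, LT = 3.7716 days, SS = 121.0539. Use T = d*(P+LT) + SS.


P + LT = 22.2846
d*(P+LT) = 114.3791 * 22.2846 = 2548.8925
T = 2548.8925 + 121.0539 = 2669.9464

2669.9464 units


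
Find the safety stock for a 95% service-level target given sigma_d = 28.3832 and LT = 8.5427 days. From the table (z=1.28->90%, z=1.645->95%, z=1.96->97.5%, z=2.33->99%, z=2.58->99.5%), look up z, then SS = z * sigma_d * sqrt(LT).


From the table, SL = 95% corresponds to z = 1.645
sqrt(LT) = sqrt(8.5427) = 2.9228
SS = 1.645 * 28.3832 * 2.9228 = 136.4661

136.4661 units


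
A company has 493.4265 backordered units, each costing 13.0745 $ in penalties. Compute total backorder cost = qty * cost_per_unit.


Total = 493.4265 * 13.0745 = 6451.3048

6451.3048 $


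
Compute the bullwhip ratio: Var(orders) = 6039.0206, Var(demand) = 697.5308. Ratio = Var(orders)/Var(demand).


BW = 6039.0206 / 697.5308 = 8.6577

8.6577


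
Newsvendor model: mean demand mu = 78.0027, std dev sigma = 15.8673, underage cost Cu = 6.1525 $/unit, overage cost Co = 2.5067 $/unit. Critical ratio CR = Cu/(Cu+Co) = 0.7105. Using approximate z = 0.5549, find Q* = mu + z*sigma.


CR = Cu/(Cu+Co) = 6.1525/(6.1525+2.5067) = 0.7105
z = 0.5549
Q* = 78.0027 + 0.5549 * 15.8673 = 86.8075

86.8075 units


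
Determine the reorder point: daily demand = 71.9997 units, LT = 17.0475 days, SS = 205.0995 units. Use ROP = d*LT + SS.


d*LT = 71.9997 * 17.0475 = 1227.4149
ROP = 1227.4149 + 205.0995 = 1432.5144

1432.5144 units


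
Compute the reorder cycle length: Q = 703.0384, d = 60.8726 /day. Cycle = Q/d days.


Cycle = 703.0384 / 60.8726 = 11.5493

11.5493 days


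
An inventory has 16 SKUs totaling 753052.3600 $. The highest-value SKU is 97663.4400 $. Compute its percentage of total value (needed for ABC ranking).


Top item = 97663.4400
Total = 753052.3600
Percentage = 97663.4400 / 753052.3600 * 100 = 12.9690

12.9690%
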